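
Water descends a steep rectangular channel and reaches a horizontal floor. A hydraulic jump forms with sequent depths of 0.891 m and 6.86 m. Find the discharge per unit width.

q = 15.2 m²/s

For a rectangular channel the momentum equation gives q² = ½·g·y₁·y₂·(y₁ + y₂) = ½×9.81×0.891×6.86×7.75 = 232.
q = √232 = 15.2 m²/s.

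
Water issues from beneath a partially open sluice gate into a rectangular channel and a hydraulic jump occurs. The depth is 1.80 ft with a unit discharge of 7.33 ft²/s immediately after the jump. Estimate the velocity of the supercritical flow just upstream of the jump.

V₁ = 10.0 ft/s

V₂ = q/y₂ = 7.33/1.80 = 4.07 ft/s; Fr₂ = V₂/√(g·y₂) = 0.535.
Since the conjugate-depth ratio holds either way, y₁/y₂ = ½[√(1 + 8Fr₂²) − 1] = ½[√3.289 − 1] = 0.407.
y₁ = 0.407 × 1.80 = 0.732 ft.
V₁ = q/y₁ = 7.33/0.732 = 10.0 ft/s.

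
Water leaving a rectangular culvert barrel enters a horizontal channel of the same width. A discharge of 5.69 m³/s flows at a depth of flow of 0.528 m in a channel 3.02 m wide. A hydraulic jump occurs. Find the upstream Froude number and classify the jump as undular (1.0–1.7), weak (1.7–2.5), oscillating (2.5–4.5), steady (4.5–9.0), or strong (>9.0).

q = Q/b = 5.69/3.02 = 1.88 m²/s; V₁ = q/y₁ = 3.57 m/s. Fr₁ = V₁/√(g·y₁) = 1.57.
Fr₁ = 1.57 lies in the undular range.

Fr₁ = 1.57; undular jump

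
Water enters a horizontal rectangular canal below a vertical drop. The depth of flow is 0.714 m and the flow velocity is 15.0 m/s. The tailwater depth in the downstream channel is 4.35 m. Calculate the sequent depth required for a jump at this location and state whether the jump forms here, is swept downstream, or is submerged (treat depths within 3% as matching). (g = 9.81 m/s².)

Fr₁ = V₁/√(g·y₁) = 15.0/√(9.81×0.714) = 5.67.
By Bélanger, y₂/y₁ = ½[√(1 + 8Fr₁²) − 1] = ½[√258.0 − 1] = 7.53.
y₂ = 7.53 × 0.714 = 5.38 m.
Tailwater y_tw = 4.35 m: y_tw < y₂, so the jump is swept downstream.

y₂ = 5.38 m; the jump is swept downstream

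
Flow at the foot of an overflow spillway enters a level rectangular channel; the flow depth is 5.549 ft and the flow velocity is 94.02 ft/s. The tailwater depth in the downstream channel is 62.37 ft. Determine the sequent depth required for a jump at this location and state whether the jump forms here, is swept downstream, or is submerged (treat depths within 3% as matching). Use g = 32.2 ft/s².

Fr₁ = V₁/√(g·y₁) = 94.02/√(32.2×5.549) = 7.034.
By Bélanger, y₂/y₁ = ½[√(1 + 8Fr₁²) − 1] = ½[√396.79 − 1] = 9.460.
y₂ = 9.460 × 5.549 = 52.49 ft.
Tailwater y_tw = 62.37 ft: y_tw > y₂, so the jump is submerged.

y₂ = 52.49 ft; the jump is submerged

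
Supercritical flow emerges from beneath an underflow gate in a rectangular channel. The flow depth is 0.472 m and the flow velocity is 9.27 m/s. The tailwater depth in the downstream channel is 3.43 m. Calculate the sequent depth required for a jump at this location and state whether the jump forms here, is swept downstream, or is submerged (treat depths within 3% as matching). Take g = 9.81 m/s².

Fr₁ = V₁/√(g·y₁) = 9.27/√(9.81×0.472) = 4.31.
From the momentum equation for a rectangular channel, y₂/y₁ = ½[√(1 + 8Fr₁²) − 1] = ½[√149.5 − 1] = 5.61.
y₂ = 5.61 × 0.472 = 2.65 m.
Tailwater y_tw = 3.43 m: y_tw > y₂, so the jump is submerged.

y₂ = 2.65 m; the jump is submerged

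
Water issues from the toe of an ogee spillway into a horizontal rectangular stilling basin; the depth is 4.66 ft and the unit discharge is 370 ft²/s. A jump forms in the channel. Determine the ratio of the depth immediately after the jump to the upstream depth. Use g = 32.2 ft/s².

V₁ = q/y₁ = 370/4.66 = 79.4 ft/s. Fr₁ = V₁/√(g·y₁) = 79.4/√(32.2×4.66) = 6.48.
Sequent-depth ratio: y₂/y₁ = ½[√(1 + 8Fr₁²) − 1] = ½[√337.1 − 1] = 8.68.

y₂/y₁ = 8.68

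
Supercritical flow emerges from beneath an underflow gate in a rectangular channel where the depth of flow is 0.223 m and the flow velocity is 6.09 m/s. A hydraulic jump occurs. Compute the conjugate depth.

y₂ = 1.19 m

Fr₁ = V₁/√(g·y₁) = 6.09/√(9.81×0.223) = 4.12.
By Bélanger, y₂/y₁ = ½[√(1 + 8Fr₁²) − 1] = ½[√136.6 − 1] = 5.34.
y₂ = 5.34 × 0.223 = 1.19 m.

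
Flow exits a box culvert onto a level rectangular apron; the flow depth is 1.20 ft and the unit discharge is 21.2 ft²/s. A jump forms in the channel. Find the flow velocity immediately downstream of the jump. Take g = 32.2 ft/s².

V₂ = 4.98 ft/s

V₁ = q/y₁ = 21.2/1.20 = 17.7 ft/s. Fr₁ = V₁/√(g·y₁) = 17.7/√(32.2×1.20) = 2.84.
Sequent-depth ratio: y₂/y₁ = ½[√(1 + 8Fr₁²) − 1] = ½[√65.62 − 1] = 3.55.
y₂ = 3.55 × 1.20 = 4.26 ft.
V₂ = q/y₂ = 21.2/4.26 = 4.98 ft/s.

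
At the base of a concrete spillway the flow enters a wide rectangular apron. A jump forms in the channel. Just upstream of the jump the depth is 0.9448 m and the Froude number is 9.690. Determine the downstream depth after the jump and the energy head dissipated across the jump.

Fr₁ = 9.690 (given).
By Bélanger, y₂/y₁ = ½[√(1 + 8Fr₁²) − 1] = ½[√752.17 − 1] = 13.21.
y₂ = 13.21 × 0.9448 = 12.48 m.
Head loss: ΔE = (y₂ − y₁)³/(4y₁y₂) = (12.48 − 0.9448)³/(4×0.9448×12.48) = 1536/47.18 = 32.56 m.

y₂ = 12.48 m; ΔE = 32.56 m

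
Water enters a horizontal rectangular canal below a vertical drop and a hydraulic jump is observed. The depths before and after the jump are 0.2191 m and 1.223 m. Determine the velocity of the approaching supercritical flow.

For a rectangular channel the momentum equation gives q² = ½·g·y₁·y₂·(y₁ + y₂) = ½×9.81×0.2191×1.223×1.442 = 1.895.
q = √1.895 = 1.377 m²/s.
V₁ = q/y₁ = 1.377/0.2191 = 6.284 m/s.

V₁ = 6.284 m/s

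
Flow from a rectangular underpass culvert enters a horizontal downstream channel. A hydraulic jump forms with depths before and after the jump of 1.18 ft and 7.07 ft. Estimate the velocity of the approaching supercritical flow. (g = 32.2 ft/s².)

For a rectangular channel the momentum equation gives q² = ½·g·y₁·y₂·(y₁ + y₂) = ½×32.2×1.18×7.07×8.25 = 1108.
q = √1108 = 33.3 ft²/s.
V₁ = q/y₁ = 33.3/1.18 = 28.2 ft/s.

V₁ = 28.2 ft/s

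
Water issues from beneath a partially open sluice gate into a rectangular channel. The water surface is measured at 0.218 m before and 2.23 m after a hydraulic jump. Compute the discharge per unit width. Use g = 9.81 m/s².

q = 2.42 m²/s

For a rectangular channel the momentum equation gives q² = ½·g·y₁·y₂·(y₁ + y₂) = ½×9.81×0.218×2.23×2.45 = 5.84.
q = √5.84 = 2.42 m²/s.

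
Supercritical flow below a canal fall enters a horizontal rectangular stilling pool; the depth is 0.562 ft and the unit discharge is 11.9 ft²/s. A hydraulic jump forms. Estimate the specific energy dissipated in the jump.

ΔE = 3.68 ft

V₁ = q/y₁ = 11.9/0.562 = 21.2 ft/s. Fr₁ = V₁/√(g·y₁) = 21.2/√(32.2×0.562) = 4.98.
By Bélanger, y₂/y₁ = ½[√(1 + 8Fr₁²) − 1] = ½[√199.2 − 1] = 6.56.
y₂ = 6.56 × 0.562 = 3.69 ft.
Head loss: ΔE = (y₂ − y₁)³/(4y₁y₂) = (3.69 − 0.562)³/(4×0.562×3.69) = 30.5/8.28 = 3.68 ft.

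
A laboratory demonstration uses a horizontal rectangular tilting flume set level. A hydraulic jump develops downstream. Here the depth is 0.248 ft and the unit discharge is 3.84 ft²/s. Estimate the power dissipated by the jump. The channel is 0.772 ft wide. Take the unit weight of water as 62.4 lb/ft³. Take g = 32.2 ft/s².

P = 0.706 hp

V₁ = q/y₁ = 3.84/0.248 = 15.5 ft/s. Fr₁ = V₁/√(g·y₁) = 15.5/√(32.2×0.248) = 5.48.
From the momentum equation for a rectangular channel, y₂/y₁ = ½[√(1 + 8Fr₁²) − 1] = ½[√241.2 − 1] = 7.27.
y₂ = 7.27 × 0.248 = 1.80 ft.
Head loss: ΔE = (y₂ − y₁)³/(4y₁y₂) = (1.80 − 0.248)³/(4×0.248×1.80) = 3.75/1.79 = 2.10 ft.
Q = q·b = 3.84 × 0.772 = 2.96 cfs. P = γ·Q·ΔE/550 = 62.4 × 2.96 × 2.10 / 550 = 0.706 hp.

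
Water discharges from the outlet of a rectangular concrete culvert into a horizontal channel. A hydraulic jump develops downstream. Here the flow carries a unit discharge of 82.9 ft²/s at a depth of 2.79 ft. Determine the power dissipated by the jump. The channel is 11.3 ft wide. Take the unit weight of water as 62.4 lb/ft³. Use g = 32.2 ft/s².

V₁ = q/y₁ = 82.9/2.79 = 29.7 ft/s. Fr₁ = V₁/√(g·y₁) = 29.7/√(32.2×2.79) = 3.13.
Sequent-depth ratio: y₂/y₁ = ½[√(1 + 8Fr₁²) − 1] = ½[√79.62 − 1] = 3.96.
y₂ = 3.96 × 2.79 = 11.1 ft.
Head loss: ΔE = (y₂ − y₁)³/(4y₁y₂) = (11.1 − 2.79)³/(4×2.79×11.1) = 564/123 = 4.57 ft.
Q = q·b = 82.9 × 11.3 = 937 cfs. P = γ·Q·ΔE/550 = 62.4 × 937 × 4.57 / 550 = 486 hp.

P = 486 hp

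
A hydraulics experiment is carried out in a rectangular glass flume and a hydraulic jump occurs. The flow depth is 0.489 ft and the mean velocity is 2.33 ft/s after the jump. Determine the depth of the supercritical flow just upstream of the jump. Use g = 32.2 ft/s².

y₁ = 0.229 ft

Fr₂ = V₂/√(g·y₂) = 2.33/√(32.2×0.489) = 0.587.
Applying the sequent-depth relation in reverse, y₁/y₂ = ½[√(1 + 8Fr₂²) − 1] = ½[√3.758 − 1] = 0.469.
y₁ = 0.469 × 0.489 = 0.229 ft.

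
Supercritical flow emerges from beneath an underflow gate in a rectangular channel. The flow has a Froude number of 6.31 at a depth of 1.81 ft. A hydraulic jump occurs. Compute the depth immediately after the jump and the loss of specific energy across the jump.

Fr₁ = 6.31 (given).
From the momentum equation for a rectangular channel, y₂/y₁ = ½[√(1 + 8Fr₁²) − 1] = ½[√319.5 − 1] = 8.44.
y₂ = 8.44 × 1.81 = 15.3 ft.
Head loss: ΔE = (y₂ − y₁)³/(4y₁y₂) = (15.3 − 1.81)³/(4×1.81×15.3) = 2440/111 = 22.1 ft.

y₂ = 15.3 ft; ΔE = 22.1 ft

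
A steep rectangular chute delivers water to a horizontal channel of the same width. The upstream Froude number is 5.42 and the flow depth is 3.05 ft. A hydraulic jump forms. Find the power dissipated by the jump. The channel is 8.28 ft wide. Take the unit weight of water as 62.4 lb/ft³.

Fr₁ = 5.42 (given).
Sequent-depth ratio: y₂/y₁ = ½[√(1 + 8Fr₁²) − 1] = ½[√236.0 − 1] = 7.18.
y₂ = 7.18 × 3.05 = 21.9 ft.
Head loss: ΔE = (y₂ − y₁)³/(4y₁y₂) = (21.9 − 3.05)³/(4×3.05×21.9) = 6701/267 = 25.1 ft.
V₁ = Fr₁·√(g·y₁) = 5.42×√(32.2×3.05) = 53.7 ft/s; q = V₁·y₁ = 164 ft²/s. Q = q·b = 164 × 8.28 = 1356 cfs. P = γ·Q·ΔE/550 = 62.4 × 1356 × 25.1 / 550 = 3859 hp.

P = 3859 hp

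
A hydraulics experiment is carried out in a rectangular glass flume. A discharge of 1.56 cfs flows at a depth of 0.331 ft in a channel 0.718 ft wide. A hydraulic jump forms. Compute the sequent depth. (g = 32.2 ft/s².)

q = Q/b = 1.56/0.718 = 2.17 ft²/s; V₁ = q/y₁ = 6.56 ft/s. Fr₁ = V₁/√(g·y₁) = 2.01.
From the momentum equation for a rectangular channel, y₂/y₁ = ½[√(1 + 8Fr₁²) − 1] = ½[√33.34 − 1] = 2.39.
y₂ = 2.39 × 0.331 = 0.790 ft.

y₂ = 0.790 ft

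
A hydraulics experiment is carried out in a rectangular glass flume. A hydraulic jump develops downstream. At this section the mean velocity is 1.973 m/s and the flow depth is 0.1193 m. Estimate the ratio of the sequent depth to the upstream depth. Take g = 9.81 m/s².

Fr₁ = V₁/√(g·y₁) = 1.973/√(9.81×0.1193) = 1.824.
From the momentum equation for a rectangular channel, y₂/y₁ = ½[√(1 + 8Fr₁²) − 1] = ½[√27.609 − 1] = 2.127.

y₂/y₁ = 2.127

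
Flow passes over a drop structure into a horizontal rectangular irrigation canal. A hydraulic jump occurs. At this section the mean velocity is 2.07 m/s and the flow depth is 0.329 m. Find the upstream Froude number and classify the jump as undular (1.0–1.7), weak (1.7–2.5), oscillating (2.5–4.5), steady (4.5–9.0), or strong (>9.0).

Fr₁ = V₁/√(g·y₁) = 2.07/√(9.81×0.329) = 1.15.
Fr₁ = 1.15 lies in the undular range.

Fr₁ = 1.15; undular jump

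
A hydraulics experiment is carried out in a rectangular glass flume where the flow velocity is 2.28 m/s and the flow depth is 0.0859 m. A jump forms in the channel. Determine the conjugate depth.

y₂ = 0.262 m

Fr₁ = V₁/√(g·y₁) = 2.28/√(9.81×0.0859) = 2.48.
From the momentum equation for a rectangular channel, y₂/y₁ = ½[√(1 + 8Fr₁²) − 1] = ½[√50.35 − 1] = 3.05.
y₂ = 3.05 × 0.0859 = 0.262 m.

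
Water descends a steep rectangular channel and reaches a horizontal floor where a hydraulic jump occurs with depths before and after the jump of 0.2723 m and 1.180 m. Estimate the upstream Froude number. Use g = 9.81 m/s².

Fr₁ = 3.399

For a rectangular channel the momentum equation gives q² = ½·g·y₁·y₂·(y₁ + y₂) = ½×9.81×0.2723×1.180×1.452 = 2.289.
q = √2.289 = 1.513 m²/s.
V₁ = q/y₁ = 5.556 m/s; Fr₁ = V₁/√(g·y₁) = 3.399.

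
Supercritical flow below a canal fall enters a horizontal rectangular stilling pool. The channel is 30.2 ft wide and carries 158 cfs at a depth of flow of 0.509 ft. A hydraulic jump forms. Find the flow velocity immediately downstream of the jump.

q = Q/b = 158/30.2 = 5.23 ft²/s; V₁ = q/y₁ = 10.3 ft/s. Fr₁ = V₁/√(g·y₁) = 2.54.
Conjugate-depth relation: y₂/y₁ = ½[√(1 + 8Fr₁²) − 1] = ½[√52.57 − 1] = 3.13.
y₂ = 3.13 × 0.509 = 1.59 ft.
V₂ = q/y₂ = 5.23/1.59 = 3.29 ft/s.

V₂ = 3.29 ft/s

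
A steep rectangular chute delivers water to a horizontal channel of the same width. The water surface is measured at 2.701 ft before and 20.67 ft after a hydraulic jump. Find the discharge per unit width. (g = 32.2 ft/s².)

q = 144.9 ft²/s

For a rectangular channel the momentum equation gives q² = ½·g·y₁·y₂·(y₁ + y₂) = ½×32.2×2.701×20.67×23.37 = 21007.
q = √21007 = 144.9 ft²/s.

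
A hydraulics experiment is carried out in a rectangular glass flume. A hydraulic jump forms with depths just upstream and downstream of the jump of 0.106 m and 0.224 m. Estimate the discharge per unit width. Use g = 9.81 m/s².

For a rectangular channel the momentum equation gives q² = ½·g·y₁·y₂·(y₁ + y₂) = ½×9.81×0.106×0.224×0.330 = 0.0384.
q = √0.0384 = 0.196 m²/s.

q = 0.196 m²/s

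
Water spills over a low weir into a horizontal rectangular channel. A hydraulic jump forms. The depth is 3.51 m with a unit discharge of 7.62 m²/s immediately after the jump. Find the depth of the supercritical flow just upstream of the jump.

V₂ = q/y₂ = 7.62/3.51 = 2.17 m/s; Fr₂ = V₂/√(g·y₂) = 0.370.
From the momentum equation (using Fr₂), y₁/y₂ = ½[√(1 + 8Fr₂²) − 1] = ½[√2.095 − 1] = 0.224.
y₁ = 0.224 × 3.51 = 0.785 m.

y₁ = 0.785 m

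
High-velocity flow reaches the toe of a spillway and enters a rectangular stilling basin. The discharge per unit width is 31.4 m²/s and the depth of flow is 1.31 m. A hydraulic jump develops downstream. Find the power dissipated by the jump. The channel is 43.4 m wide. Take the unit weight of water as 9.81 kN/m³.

V₁ = q/y₁ = 31.4/1.31 = 24.0 m/s. Fr₁ = V₁/√(g·y₁) = 24.0/√(9.81×1.31) = 6.69.
Sequent-depth ratio: y₂/y₁ = ½[√(1 + 8Fr₁²) − 1] = ½[√358.7 − 1] = 8.97.
y₂ = 8.97 × 1.31 = 11.7 m.
Head loss: ΔE = (y₂ − y₁)³/(4y₁y₂) = (11.7 − 1.31)³/(4×1.31×11.7) = 1138/61.6 = 18.5 m.
Q = q·b = 31.4 × 43.4 = 1363 m³/s. P = γ·Q·ΔE = 9.81 × 1363 × 18.5 = 247048 kW.

P = 247048 kW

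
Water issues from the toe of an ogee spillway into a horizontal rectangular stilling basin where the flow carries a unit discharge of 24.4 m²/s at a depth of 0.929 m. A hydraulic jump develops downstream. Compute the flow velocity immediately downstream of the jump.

V₁ = q/y₁ = 24.4/0.929 = 26.3 m/s. Fr₁ = V₁/√(g·y₁) = 26.3/√(9.81×0.929) = 8.70.
By Bélanger, y₂/y₁ = ½[√(1 + 8Fr₁²) − 1] = ½[√606.6 − 1] = 11.8.
y₂ = 11.8 × 0.929 = 11.0 m.
V₂ = q/y₂ = 24.4/11.0 = 2.22 m/s.

V₂ = 2.22 m/s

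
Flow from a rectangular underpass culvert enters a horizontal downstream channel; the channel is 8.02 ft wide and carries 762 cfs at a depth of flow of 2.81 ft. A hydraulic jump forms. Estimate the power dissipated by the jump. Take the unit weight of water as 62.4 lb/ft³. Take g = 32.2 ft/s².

P = 598 hp

q = Q/b = 762/8.02 = 95.0 ft²/s; V₁ = q/y₁ = 33.8 ft/s. Fr₁ = V₁/√(g·y₁) = 3.55.
By Bélanger, y₂/y₁ = ½[√(1 + 8Fr₁²) − 1] = ½[√102.1 − 1] = 4.55.
y₂ = 4.55 × 2.81 = 12.8 ft.
Head loss: ΔE = (y₂ − y₁)³/(4y₁y₂) = (12.8 − 2.81)³/(4×2.81×12.8) = 994/144 = 6.92 ft.
P = γ·Q·ΔE/550 = 62.4 × 762 × 6.92 / 550 = 598 hp.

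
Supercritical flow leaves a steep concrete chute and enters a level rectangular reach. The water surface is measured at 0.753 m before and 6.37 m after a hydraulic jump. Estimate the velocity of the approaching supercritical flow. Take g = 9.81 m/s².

V₁ = 17.2 m/s

For a rectangular channel the momentum equation gives q² = ½·g·y₁·y₂·(y₁ + y₂) = ½×9.81×0.753×6.37×7.12 = 168.
q = √168 = 12.9 m²/s.
V₁ = q/y₁ = 12.9/0.753 = 17.2 m/s.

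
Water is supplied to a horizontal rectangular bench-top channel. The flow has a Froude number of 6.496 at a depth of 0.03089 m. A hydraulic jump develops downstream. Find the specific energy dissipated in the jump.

ΔE = 0.4053 m

Fr₁ = 6.496 (given).
Bélanger equation: y₂/y₁ = ½[√(1 + 8Fr₁²) − 1] = ½[√338.58 − 1] = 8.700.
y₂ = 8.700 × 0.03089 = 0.2688 m.
Head loss: ΔE = (y₂ − y₁)³/(4y₁y₂) = (0.2688 − 0.03089)³/(4×0.03089×0.2688) = 0.01346/0.03321 = 0.4053 m.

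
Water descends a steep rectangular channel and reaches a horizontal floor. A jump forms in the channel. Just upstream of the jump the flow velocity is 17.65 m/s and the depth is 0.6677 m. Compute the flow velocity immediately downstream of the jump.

Fr₁ = V₁/√(g·y₁) = 17.65/√(9.81×0.6677) = 6.896.
By Bélanger, y₂/y₁ = ½[√(1 + 8Fr₁²) − 1] = ½[√381.48 − 1] = 9.266.
y₂ = 9.266 × 0.6677 = 6.187 m.
q = V₁·y₁ = 17.65 × 0.6677 = 11.78 m²/s.
V₂ = q/y₂ = 11.78/6.187 = 1.905 m/s.

V₂ = 1.905 m/s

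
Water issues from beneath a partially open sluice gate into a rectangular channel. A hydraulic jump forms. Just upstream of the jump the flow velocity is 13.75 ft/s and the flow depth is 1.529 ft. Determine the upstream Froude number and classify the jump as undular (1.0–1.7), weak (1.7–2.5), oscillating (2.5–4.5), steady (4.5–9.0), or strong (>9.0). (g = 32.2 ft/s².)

Fr₁ = 1.960; weak jump

Fr₁ = V₁/√(g·y₁) = 13.75/√(32.2×1.529) = 1.960.
Fr₁ = 1.960 lies in the weak range.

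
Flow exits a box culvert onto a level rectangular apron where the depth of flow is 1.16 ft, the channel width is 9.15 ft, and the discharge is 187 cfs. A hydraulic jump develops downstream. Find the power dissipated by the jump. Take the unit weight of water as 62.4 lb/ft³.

P = 30.2 hp

q = Q/b = 187/9.15 = 20.4 ft²/s; V₁ = q/y₁ = 17.6 ft/s. Fr₁ = V₁/√(g·y₁) = 2.88.
Bélanger equation: y₂/y₁ = ½[√(1 + 8Fr₁²) − 1] = ½[√67.48 − 1] = 3.61.
y₂ = 3.61 × 1.16 = 4.18 ft.
Head loss: ΔE = (y₂ − y₁)³/(4y₁y₂) = (4.18 − 1.16)³/(4×1.16×4.18) = 27.7/19.4 = 1.42 ft.
P = γ·Q·ΔE/550 = 62.4 × 187 × 1.42 / 550 = 30.2 hp.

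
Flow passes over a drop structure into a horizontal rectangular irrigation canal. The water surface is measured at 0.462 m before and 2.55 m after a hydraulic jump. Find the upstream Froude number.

For a rectangular channel the momentum equation gives q² = ½·g·y₁·y₂·(y₁ + y₂) = ½×9.81×0.462×2.55×3.01 = 17.4.
q = √17.4 = 4.17 m²/s.
V₁ = q/y₁ = 9.03 m/s; Fr₁ = V₁/√(g·y₁) = 4.24.

Fr₁ = 4.24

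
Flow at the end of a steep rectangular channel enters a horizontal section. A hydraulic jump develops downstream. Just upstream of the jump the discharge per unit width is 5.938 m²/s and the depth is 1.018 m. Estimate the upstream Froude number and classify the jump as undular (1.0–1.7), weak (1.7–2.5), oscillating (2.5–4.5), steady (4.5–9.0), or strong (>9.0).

V₁ = q/y₁ = 5.938/1.018 = 5.833 m/s. Fr₁ = V₁/√(g·y₁) = 5.833/√(9.81×1.018) = 1.846.
Fr₁ = 1.846 lies in the weak range.

Fr₁ = 1.846; weak jump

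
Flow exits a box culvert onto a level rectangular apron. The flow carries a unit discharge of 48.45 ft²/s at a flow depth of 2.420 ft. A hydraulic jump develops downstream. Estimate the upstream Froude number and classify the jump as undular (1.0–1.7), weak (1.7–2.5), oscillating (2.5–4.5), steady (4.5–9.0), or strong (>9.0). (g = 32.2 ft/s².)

Fr₁ = 2.268; weak jump

V₁ = q/y₁ = 48.45/2.420 = 20.02 ft/s. Fr₁ = V₁/√(g·y₁) = 20.02/√(32.2×2.420) = 2.268.
Fr₁ = 2.268 lies in the weak range.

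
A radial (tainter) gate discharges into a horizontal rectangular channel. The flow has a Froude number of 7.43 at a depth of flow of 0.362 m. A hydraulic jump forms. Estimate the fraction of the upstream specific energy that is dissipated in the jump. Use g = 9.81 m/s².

Fr₁ = 7.43 (given).
Conjugate-depth relation: y₂/y₁ = ½[√(1 + 8Fr₁²) − 1] = ½[√442.6 − 1] = 10.0.
y₂ = 10.0 × 0.362 = 3.63 m.
E₁ = y₁(1 + Fr₁²/2) = 0.362×(1 + 7.43²/2) = 10.4 m. ΔE = (y₂ − y₁)³/(4y₁y₂) = 6.63 m. ΔE/E₁ = 6.63/10.4 = 0.640.

ΔE/E₁ = 0.640 (64.0%)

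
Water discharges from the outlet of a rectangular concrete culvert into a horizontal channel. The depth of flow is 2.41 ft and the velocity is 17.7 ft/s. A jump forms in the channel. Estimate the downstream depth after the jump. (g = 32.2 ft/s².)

y₂ = 5.75 ft

Fr₁ = V₁/√(g·y₁) = 17.7/√(32.2×2.41) = 2.01.
From the momentum equation for a rectangular channel, y₂/y₁ = ½[√(1 + 8Fr₁²) − 1] = ½[√33.30 − 1] = 2.39.
y₂ = 2.39 × 2.41 = 5.75 ft.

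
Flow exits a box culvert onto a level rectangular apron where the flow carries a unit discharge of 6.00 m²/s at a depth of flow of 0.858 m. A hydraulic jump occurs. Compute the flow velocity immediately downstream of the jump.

V₂ = 2.37 m/s

V₁ = q/y₁ = 6.00/0.858 = 6.99 m/s. Fr₁ = V₁/√(g·y₁) = 6.99/√(9.81×0.858) = 2.41.
Sequent-depth ratio: y₂/y₁ = ½[√(1 + 8Fr₁²) − 1] = ½[√47.48 − 1] = 2.95.
y₂ = 2.95 × 0.858 = 2.53 m.
V₂ = q/y₂ = 6.00/2.53 = 2.37 m/s.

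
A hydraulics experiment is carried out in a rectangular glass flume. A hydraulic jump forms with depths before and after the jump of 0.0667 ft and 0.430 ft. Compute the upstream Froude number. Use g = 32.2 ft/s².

For a rectangular channel the momentum equation gives q² = ½·g·y₁·y₂·(y₁ + y₂) = ½×32.2×0.0667×0.430×0.497 = 0.229.
q = √0.229 = 0.479 ft²/s.
V₁ = q/y₁ = 7.18 ft/s; Fr₁ = V₁/√(g·y₁) = 4.90.

Fr₁ = 4.90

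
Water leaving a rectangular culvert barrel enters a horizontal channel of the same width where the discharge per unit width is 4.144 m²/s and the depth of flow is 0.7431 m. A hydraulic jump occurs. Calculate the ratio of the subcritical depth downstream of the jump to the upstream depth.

y₂/y₁ = 2.463

V₁ = q/y₁ = 4.144/0.7431 = 5.577 m/s. Fr₁ = V₁/√(g·y₁) = 5.577/√(9.81×0.7431) = 2.065.
Conjugate-depth relation: y₂/y₁ = ½[√(1 + 8Fr₁²) − 1] = ½[√35.129 − 1] = 2.463.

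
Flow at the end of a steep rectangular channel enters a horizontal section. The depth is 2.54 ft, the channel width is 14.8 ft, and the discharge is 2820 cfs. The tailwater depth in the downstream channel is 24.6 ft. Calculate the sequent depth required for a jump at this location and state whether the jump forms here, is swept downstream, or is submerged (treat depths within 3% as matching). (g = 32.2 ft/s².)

q = Q/b = 2820/14.8 = 191 ft²/s; V₁ = q/y₁ = 75.0 ft/s. Fr₁ = V₁/√(g·y₁) = 8.29.
From the momentum equation for a rectangular channel, y₂/y₁ = ½[√(1 + 8Fr₁²) − 1] = ½[√551.4 − 1] = 11.2.
y₂ = 11.2 × 2.54 = 28.6 ft.
Tailwater y_tw = 24.6 ft: y_tw < y₂, so the jump is swept downstream.

y₂ = 28.6 ft; the jump is swept downstream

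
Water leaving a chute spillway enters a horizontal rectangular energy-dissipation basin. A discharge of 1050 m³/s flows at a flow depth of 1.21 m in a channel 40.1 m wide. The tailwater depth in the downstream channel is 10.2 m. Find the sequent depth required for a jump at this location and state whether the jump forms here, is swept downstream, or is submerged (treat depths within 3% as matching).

q = Q/b = 1050/40.1 = 26.2 m²/s; V₁ = q/y₁ = 21.6 m/s. Fr₁ = V₁/√(g·y₁) = 6.28.
Sequent-depth ratio: y₂/y₁ = ½[√(1 + 8Fr₁²) − 1] = ½[√316.6 − 1] = 8.40.
y₂ = 8.40 × 1.21 = 10.2 m.
Tailwater y_tw = 10.2 m: y_tw ≈ y₂, so the jump forms here.

y₂ = 10.2 m; the jump forms here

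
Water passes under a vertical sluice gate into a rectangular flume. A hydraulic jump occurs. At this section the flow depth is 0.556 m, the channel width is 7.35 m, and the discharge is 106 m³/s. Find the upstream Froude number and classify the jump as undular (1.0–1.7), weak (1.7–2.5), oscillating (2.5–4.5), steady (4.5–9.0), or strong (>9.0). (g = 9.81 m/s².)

q = Q/b = 106/7.35 = 14.4 m²/s; V₁ = q/y₁ = 25.9 m/s. Fr₁ = V₁/√(g·y₁) = 11.1.
Fr₁ = 11.1 lies in the strong range.

Fr₁ = 11.1; strong jump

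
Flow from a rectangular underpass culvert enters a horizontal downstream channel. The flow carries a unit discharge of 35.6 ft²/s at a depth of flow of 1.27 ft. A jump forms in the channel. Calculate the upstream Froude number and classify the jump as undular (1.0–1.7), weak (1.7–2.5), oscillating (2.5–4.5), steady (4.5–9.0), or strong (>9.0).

Fr₁ = 4.38; oscillating jump

V₁ = q/y₁ = 35.6/1.27 = 28.0 ft/s. Fr₁ = V₁/√(g·y₁) = 28.0/√(32.2×1.27) = 4.38.
Fr₁ = 4.38 lies in the oscillating range.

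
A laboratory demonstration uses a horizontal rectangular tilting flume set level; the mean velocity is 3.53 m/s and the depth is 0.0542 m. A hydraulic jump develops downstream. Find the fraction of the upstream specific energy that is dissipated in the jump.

ΔE/E₁ = 0.477 (47.7%)

Fr₁ = V₁/√(g·y₁) = 3.53/√(9.81×0.0542) = 4.84.
Bélanger equation: y₂/y₁ = ½[√(1 + 8Fr₁²) − 1] = ½[√188.5 − 1] = 6.36.
y₂ = 6.36 × 0.0542 = 0.345 m.
E₁ = y₁ + V₁²/2g = 0.689 m. ΔE = (y₂ − y₁)³/(4y₁y₂) = 0.329 m. ΔE/E₁ = 0.329/0.689 = 0.477.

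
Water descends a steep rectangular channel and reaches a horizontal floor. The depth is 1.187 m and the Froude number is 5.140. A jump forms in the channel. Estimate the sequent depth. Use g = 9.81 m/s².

Fr₁ = 5.140 (given).
Sequent-depth ratio: y₂/y₁ = ½[√(1 + 8Fr₁²) − 1] = ½[√212.36 − 1] = 6.786.
y₂ = 6.786 × 1.187 = 8.055 m.

y₂ = 8.055 m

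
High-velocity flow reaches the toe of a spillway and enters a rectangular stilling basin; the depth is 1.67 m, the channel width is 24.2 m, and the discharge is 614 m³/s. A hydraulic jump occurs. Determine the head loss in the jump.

ΔE = 4.86 m

q = Q/b = 614/24.2 = 25.4 m²/s; V₁ = q/y₁ = 15.2 m/s. Fr₁ = V₁/√(g·y₁) = 3.75.
Conjugate-depth relation: y₂/y₁ = ½[√(1 + 8Fr₁²) − 1] = ½[√113.7 − 1] = 4.83.
y₂ = 4.83 × 1.67 = 8.07 m.
Head loss: ΔE = (y₂ − y₁)³/(4y₁y₂) = (8.07 − 1.67)³/(4×1.67×8.07) = 262/53.9 = 4.86 m.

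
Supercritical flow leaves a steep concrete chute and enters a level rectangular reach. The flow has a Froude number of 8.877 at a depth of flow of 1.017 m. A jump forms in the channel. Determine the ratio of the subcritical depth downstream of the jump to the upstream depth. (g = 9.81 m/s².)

Fr₁ = 8.877 (given).
Sequent-depth ratio: y₂/y₁ = ½[√(1 + 8Fr₁²) − 1] = ½[√631.41 − 1] = 12.06.

y₂/y₁ = 12.06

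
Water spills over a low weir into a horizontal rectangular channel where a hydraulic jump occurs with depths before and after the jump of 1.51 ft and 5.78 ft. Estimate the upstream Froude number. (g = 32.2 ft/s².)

For a rectangular channel the momentum equation gives q² = ½·g·y₁·y₂·(y₁ + y₂) = ½×32.2×1.51×5.78×7.29 = 1024.
q = √1024 = 32.0 ft²/s.
V₁ = q/y₁ = 21.2 ft/s; Fr₁ = V₁/√(g·y₁) = 3.04.

Fr₁ = 3.04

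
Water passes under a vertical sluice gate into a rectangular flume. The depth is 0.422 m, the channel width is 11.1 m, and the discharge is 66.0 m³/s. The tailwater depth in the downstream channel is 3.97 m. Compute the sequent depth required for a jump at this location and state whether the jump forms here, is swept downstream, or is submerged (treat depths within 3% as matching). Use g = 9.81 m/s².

y₂ = 3.93 m; the jump forms here

q = Q/b = 66.0/11.1 = 5.95 m²/s; V₁ = q/y₁ = 14.1 m/s. Fr₁ = V₁/√(g·y₁) = 6.92.
Bélanger equation: y₂/y₁ = ½[√(1 + 8Fr₁²) − 1] = ½[√384.6 − 1] = 9.31.
y₂ = 9.31 × 0.422 = 3.93 m.
Tailwater y_tw = 3.97 m: y_tw ≈ y₂, so the jump forms here.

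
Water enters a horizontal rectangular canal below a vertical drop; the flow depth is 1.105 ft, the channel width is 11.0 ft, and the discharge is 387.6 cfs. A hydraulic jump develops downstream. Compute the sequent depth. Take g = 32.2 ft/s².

q = Q/b = 387.6/11.0 = 35.24 ft²/s; V₁ = q/y₁ = 31.89 ft/s. Fr₁ = V₁/√(g·y₁) = 5.346.
From the momentum equation for a rectangular channel, y₂/y₁ = ½[√(1 + 8Fr₁²) − 1] = ½[√229.63 − 1] = 7.077.
y₂ = 7.077 × 1.105 = 7.820 ft.

y₂ = 7.820 ft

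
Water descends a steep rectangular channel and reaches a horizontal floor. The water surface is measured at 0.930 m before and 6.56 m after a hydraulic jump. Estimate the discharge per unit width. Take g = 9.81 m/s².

For a rectangular channel the momentum equation gives q² = ½·g·y₁·y₂·(y₁ + y₂) = ½×9.81×0.930×6.56×7.49 = 224.
q = √224 = 15.0 m²/s.

q = 15.0 m²/s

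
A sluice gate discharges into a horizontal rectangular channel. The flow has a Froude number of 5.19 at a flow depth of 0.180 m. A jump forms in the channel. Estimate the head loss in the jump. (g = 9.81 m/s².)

ΔE = 1.32 m

Fr₁ = 5.19 (given).
Bélanger equation: y₂/y₁ = ½[√(1 + 8Fr₁²) − 1] = ½[√216.5 − 1] = 6.86.
y₂ = 6.86 × 0.180 = 1.23 m.
Head loss: ΔE = (y₂ − y₁)³/(4y₁y₂) = (1.23 − 0.180)³/(4×0.180×1.23) = 1.17/0.889 = 1.32 m.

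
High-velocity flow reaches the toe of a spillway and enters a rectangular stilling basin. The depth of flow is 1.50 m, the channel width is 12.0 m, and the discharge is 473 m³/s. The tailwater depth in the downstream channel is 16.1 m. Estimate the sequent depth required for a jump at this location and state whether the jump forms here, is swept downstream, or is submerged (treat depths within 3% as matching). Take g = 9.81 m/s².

q = Q/b = 473/12.0 = 39.4 m²/s; V₁ = q/y₁ = 26.3 m/s. Fr₁ = V₁/√(g·y₁) = 6.85.
Bélanger equation: y₂/y₁ = ½[√(1 + 8Fr₁²) − 1] = ½[√376.4 − 1] = 9.20.
y₂ = 9.20 × 1.50 = 13.8 m.
Tailwater y_tw = 16.1 m: y_tw > y₂, so the jump is submerged.

y₂ = 13.8 m; the jump is submerged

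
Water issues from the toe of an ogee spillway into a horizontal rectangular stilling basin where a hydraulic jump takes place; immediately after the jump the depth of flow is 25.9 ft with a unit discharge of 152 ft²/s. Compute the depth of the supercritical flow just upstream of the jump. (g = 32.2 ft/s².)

V₂ = q/y₂ = 152/25.9 = 5.87 ft/s; Fr₂ = V₂/√(g·y₂) = 0.203.
The Bélanger relation is symmetric: y₁/y₂ = ½[√(1 + 8Fr₂²) − 1] = ½[√1.330 − 1] = 0.0767.
y₁ = 0.0767 × 25.9 = 1.99 ft.

y₁ = 1.99 ft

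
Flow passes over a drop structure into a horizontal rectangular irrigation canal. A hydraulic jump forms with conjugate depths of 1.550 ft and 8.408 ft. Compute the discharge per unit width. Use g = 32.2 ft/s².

q = 45.71 ft²/s

For a rectangular channel the momentum equation gives q² = ½·g·y₁·y₂·(y₁ + y₂) = ½×32.2×1.550×8.408×9.958 = 2089.
q = √2089 = 45.71 ft²/s.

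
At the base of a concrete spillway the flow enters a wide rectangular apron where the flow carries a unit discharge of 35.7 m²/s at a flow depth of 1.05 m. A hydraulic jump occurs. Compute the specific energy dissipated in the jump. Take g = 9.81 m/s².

ΔE = 44.5 m

V₁ = q/y₁ = 35.7/1.05 = 34.0 m/s. Fr₁ = V₁/√(g·y₁) = 34.0/√(9.81×1.05) = 10.6.
By Bélanger, y₂/y₁ = ½[√(1 + 8Fr₁²) − 1] = ½[√898.8 − 1] = 14.5.
y₂ = 14.5 × 1.05 = 15.2 m.
Head loss: ΔE = (y₂ − y₁)³/(4y₁y₂) = (15.2 − 1.05)³/(4×1.05×15.2) = 2842/63.9 = 44.5 m.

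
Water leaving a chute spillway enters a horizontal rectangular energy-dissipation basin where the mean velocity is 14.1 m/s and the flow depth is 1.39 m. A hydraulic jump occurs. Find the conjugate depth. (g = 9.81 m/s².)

Fr₁ = V₁/√(g·y₁) = 14.1/√(9.81×1.39) = 3.82.
From the momentum equation for a rectangular channel, y₂/y₁ = ½[√(1 + 8Fr₁²) − 1] = ½[√117.6 − 1] = 4.92.
y₂ = 4.92 × 1.39 = 6.84 m.

y₂ = 6.84 m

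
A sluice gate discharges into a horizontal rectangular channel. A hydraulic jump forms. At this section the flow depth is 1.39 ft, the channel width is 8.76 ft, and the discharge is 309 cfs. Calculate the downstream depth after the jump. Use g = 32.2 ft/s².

q = Q/b = 309/8.76 = 35.3 ft²/s; V₁ = q/y₁ = 25.4 ft/s. Fr₁ = V₁/√(g·y₁) = 3.79.
From the momentum equation for a rectangular channel, y₂/y₁ = ½[√(1 + 8Fr₁²) − 1] = ½[√116.1 − 1] = 4.89.
y₂ = 4.89 × 1.39 = 6.79 ft.

y₂ = 6.79 ft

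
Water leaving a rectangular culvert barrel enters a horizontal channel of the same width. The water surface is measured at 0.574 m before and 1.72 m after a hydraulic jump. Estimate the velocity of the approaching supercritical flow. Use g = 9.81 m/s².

V₁ = 5.81 m/s

For a rectangular channel the momentum equation gives q² = ½·g·y₁·y₂·(y₁ + y₂) = ½×9.81×0.574×1.72×2.29 = 11.1.
q = √11.1 = 3.33 m²/s.
V₁ = q/y₁ = 3.33/0.574 = 5.81 m/s.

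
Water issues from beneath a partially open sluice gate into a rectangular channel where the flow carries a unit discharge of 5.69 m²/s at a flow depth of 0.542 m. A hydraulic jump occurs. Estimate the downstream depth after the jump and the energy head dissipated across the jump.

V₁ = q/y₁ = 5.69/0.542 = 10.5 m/s. Fr₁ = V₁/√(g·y₁) = 10.5/√(9.81×0.542) = 4.55.
From the momentum equation for a rectangular channel, y₂/y₁ = ½[√(1 + 8Fr₁²) − 1] = ½[√166.8 − 1] = 5.96.
y₂ = 5.96 × 0.542 = 3.23 m.
Head loss: ΔE = (y₂ − y₁)³/(4y₁y₂) = (3.23 − 0.542)³/(4×0.542×3.23) = 19.4/7.00 = 2.77 m.

y₂ = 3.23 m; ΔE = 2.77 m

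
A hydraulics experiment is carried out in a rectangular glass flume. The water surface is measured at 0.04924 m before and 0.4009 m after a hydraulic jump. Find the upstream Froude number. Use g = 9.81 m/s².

Fr₁ = 6.100

For a rectangular channel the momentum equation gives q² = ½·g·y₁·y₂·(y₁ + y₂) = ½×9.81×0.04924×0.4009×0.4501 = 0.04359.
q = √0.04359 = 0.2088 m²/s.
V₁ = q/y₁ = 4.240 m/s; Fr₁ = V₁/√(g·y₁) = 6.100.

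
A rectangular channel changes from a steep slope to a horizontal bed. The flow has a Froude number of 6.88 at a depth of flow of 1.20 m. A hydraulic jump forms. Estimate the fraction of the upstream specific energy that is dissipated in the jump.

Fr₁ = 6.88 (given).
By Bélanger, y₂/y₁ = ½[√(1 + 8Fr₁²) − 1] = ½[√379.7 − 1] = 9.24.
y₂ = 9.24 × 1.20 = 11.1 m.
E₁ = y₁(1 + Fr₁²/2) = 1.20×(1 + 6.88²/2) = 29.6 m. ΔE = (y₂ − y₁)³/(4y₁y₂) = 18.2 m. ΔE/E₁ = 18.2/29.6 = 0.614.

ΔE/E₁ = 0.614 (61.4%)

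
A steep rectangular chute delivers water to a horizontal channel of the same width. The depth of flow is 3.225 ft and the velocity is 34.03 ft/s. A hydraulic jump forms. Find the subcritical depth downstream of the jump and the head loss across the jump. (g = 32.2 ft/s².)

y₂ = 13.70 ft; ΔE = 6.508 ft

Fr₁ = V₁/√(g·y₁) = 34.03/√(32.2×3.225) = 3.339.
Conjugate-depth relation: y₂/y₁ = ½[√(1 + 8Fr₁²) − 1] = ½[√90.213 − 1] = 4.249.
y₂ = 4.249 × 3.225 = 13.70 ft.
Head loss: ΔE = (y₂ − y₁)³/(4y₁y₂) = (13.70 − 3.225)³/(4×3.225×13.70) = 1150/176.8 = 6.508 ft.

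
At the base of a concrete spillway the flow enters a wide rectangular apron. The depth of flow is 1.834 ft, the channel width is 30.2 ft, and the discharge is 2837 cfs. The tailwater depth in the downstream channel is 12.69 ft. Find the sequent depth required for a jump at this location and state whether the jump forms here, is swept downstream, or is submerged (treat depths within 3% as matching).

q = Q/b = 2837/30.2 = 93.94 ft²/s; V₁ = q/y₁ = 51.22 ft/s. Fr₁ = V₁/√(g·y₁) = 6.665.
From the momentum equation for a rectangular channel, y₂/y₁ = ½[√(1 + 8Fr₁²) − 1] = ½[√356.42 − 1] = 8.940.
y₂ = 8.940 × 1.834 = 16.40 ft.
Tailwater y_tw = 12.69 ft: y_tw < y₂, so the jump is swept downstream.

y₂ = 16.40 ft; the jump is swept downstream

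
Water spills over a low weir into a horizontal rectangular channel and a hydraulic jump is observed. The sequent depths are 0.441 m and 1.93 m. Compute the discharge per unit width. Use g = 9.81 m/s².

q = 3.15 m²/s

For a rectangular channel the momentum equation gives q² = ½·g·y₁·y₂·(y₁ + y₂) = ½×9.81×0.441×1.93×2.37 = 9.90.
q = √9.90 = 3.15 m²/s.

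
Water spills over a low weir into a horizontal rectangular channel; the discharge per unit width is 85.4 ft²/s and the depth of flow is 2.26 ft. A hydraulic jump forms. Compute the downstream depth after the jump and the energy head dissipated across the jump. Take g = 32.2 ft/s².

y₂ = 13.1 ft; ΔE = 10.7 ft

V₁ = q/y₁ = 85.4/2.26 = 37.8 ft/s. Fr₁ = V₁/√(g·y₁) = 37.8/√(32.2×2.26) = 4.43.
Conjugate-depth relation: y₂/y₁ = ½[√(1 + 8Fr₁²) − 1] = ½[√158.0 − 1] = 5.78.
y₂ = 5.78 × 2.26 = 13.1 ft.
Head loss: ΔE = (y₂ − y₁)³/(4y₁y₂) = (13.1 − 2.26)³/(4×2.26×13.1) = 1264/118 = 10.7 ft.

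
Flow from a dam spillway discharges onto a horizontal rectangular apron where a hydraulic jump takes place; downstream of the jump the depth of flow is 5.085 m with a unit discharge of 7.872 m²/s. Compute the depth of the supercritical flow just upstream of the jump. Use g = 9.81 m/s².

y₁ = 0.4490 m

V₂ = q/y₂ = 7.872/5.085 = 1.548 m/s; Fr₂ = V₂/√(g·y₂) = 0.2192.
Applying the sequent-depth relation in reverse, y₁/y₂ = ½[√(1 + 8Fr₂²) − 1] = ½[√1.3843 − 1] = 0.08829.
y₁ = 0.08829 × 5.085 = 0.4490 m.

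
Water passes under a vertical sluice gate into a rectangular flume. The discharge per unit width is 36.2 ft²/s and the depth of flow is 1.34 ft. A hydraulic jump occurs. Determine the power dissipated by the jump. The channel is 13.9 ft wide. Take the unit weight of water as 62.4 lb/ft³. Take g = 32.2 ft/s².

P = 292 hp

V₁ = q/y₁ = 36.2/1.34 = 27.0 ft/s. Fr₁ = V₁/√(g·y₁) = 27.0/√(32.2×1.34) = 4.11.
Sequent-depth ratio: y₂/y₁ = ½[√(1 + 8Fr₁²) − 1] = ½[√136.3 − 1] = 5.34.
y₂ = 5.34 × 1.34 = 7.15 ft.
Head loss: ΔE = (y₂ − y₁)³/(4y₁y₂) = (7.15 − 1.34)³/(4×1.34×7.15) = 196/38.3 = 5.12 ft.
Q = q·b = 36.2 × 13.9 = 503 cfs. P = γ·Q·ΔE/550 = 62.4 × 503 × 5.12 / 550 = 292 hp.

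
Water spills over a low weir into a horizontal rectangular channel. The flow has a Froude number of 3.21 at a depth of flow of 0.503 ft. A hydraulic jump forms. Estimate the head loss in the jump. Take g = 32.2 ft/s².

ΔE = 0.892 ft

Fr₁ = 3.21 (given).
Sequent-depth ratio: y₂/y₁ = ½[√(1 + 8Fr₁²) − 1] = ½[√83.43 − 1] = 4.07.
y₂ = 4.07 × 0.503 = 2.05 ft.
V₁ = Fr₁·√(g·y₁) = 3.21×√(32.2×0.503) = 12.9 ft/s; q = V₁·y₁ = 6.50 ft²/s. V₂ = q/y₂ = 6.50/2.05 = 3.18 ft/s. E₁ = y₁ + V₁²/2g = 3.09 ft; E₂ = y₂ + V₂²/2g = 2.20 ft. ΔE = E₁ − E₂ = 0.892 ft.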